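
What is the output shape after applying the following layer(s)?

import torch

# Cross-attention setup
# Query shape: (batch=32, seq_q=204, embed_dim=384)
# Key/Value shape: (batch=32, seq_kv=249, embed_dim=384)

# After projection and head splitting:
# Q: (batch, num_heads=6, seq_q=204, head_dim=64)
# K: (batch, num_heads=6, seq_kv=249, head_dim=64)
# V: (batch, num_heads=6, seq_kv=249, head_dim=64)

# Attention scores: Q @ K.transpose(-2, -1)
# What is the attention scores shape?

Input shape: (32, 204, 384)
Output shape: (32, 6, 204, 249)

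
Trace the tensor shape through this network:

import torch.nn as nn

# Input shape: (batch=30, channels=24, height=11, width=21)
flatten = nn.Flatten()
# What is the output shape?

Input shape: (30, 24, 11, 21)
Output shape: (30, 5544)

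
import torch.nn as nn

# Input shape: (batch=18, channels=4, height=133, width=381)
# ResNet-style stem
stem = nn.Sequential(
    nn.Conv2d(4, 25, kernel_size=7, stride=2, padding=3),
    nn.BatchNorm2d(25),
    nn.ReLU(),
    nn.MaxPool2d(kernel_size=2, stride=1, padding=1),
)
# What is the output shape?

Input shape: (18, 4, 133, 381)
  -> after Conv2d 7x7 stride=2: (18, 25, 67, 191)
Output shape: (18, 25, 68, 192)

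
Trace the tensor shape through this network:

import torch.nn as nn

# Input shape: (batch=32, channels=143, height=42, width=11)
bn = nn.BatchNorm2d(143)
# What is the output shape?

Input shape: (32, 143, 42, 11)
Output shape: (32, 143, 42, 11)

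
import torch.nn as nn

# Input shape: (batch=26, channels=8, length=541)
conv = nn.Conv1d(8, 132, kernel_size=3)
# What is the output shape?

Input shape: (26, 8, 541)
Output shape: (26, 132, 539)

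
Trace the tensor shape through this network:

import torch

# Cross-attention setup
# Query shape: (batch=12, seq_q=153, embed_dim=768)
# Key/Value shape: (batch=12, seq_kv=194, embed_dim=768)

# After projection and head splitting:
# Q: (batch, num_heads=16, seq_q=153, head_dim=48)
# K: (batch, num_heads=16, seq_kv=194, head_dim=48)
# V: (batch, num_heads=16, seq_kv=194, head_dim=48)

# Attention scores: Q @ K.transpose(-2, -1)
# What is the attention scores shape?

Input shape: (12, 153, 768)
Output shape: (12, 16, 153, 194)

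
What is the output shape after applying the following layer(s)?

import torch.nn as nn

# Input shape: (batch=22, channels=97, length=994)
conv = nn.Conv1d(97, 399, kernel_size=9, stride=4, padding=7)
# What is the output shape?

Input shape: (22, 97, 994)
Output shape: (22, 399, 250)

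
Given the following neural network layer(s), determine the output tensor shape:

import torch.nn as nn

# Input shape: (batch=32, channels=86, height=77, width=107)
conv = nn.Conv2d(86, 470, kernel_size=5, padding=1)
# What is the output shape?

Input shape: (32, 86, 77, 107)
Output shape: (32, 470, 75, 105)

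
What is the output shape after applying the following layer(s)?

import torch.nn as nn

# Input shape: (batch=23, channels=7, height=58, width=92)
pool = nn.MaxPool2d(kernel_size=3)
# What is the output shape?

Input shape: (23, 7, 58, 92)
Output shape: (23, 7, 19, 30)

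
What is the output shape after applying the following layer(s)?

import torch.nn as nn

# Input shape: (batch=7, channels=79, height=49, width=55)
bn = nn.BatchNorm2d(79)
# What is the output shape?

Input shape: (7, 79, 49, 55)
Output shape: (7, 79, 49, 55)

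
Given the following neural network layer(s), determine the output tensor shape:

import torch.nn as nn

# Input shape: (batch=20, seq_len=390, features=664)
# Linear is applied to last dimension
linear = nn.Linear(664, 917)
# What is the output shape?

Input shape: (20, 390, 664)
Output shape: (20, 390, 917)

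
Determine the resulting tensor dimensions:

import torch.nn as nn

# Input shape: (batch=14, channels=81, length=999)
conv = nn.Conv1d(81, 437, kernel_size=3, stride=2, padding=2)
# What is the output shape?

Input shape: (14, 81, 999)
Output shape: (14, 437, 501)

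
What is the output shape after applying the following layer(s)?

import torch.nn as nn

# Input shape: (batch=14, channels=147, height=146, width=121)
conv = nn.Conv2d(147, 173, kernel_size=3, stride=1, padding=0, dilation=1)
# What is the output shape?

Input shape: (14, 147, 146, 121)
Output shape: (14, 173, 144, 119)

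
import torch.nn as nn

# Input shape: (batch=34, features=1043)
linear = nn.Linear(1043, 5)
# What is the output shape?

Input shape: (34, 1043)
Output shape: (34, 5)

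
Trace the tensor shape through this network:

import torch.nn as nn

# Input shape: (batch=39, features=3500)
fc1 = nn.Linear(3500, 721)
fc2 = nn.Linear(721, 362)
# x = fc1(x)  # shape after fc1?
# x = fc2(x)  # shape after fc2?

Input shape: (39, 3500)
  -> after fc1: (39, 721)
Output shape: (39, 362)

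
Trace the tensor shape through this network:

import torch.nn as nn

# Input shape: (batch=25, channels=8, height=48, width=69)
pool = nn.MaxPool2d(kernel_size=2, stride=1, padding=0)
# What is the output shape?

Input shape: (25, 8, 48, 69)
Output shape: (25, 8, 47, 68)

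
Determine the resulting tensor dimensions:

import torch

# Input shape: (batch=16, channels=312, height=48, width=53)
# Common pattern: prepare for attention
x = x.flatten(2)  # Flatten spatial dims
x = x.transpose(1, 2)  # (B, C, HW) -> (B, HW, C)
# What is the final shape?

Input shape: (16, 312, 48, 53)
  -> after flatten(2): (16, 312, 2544)
Output shape: (16, 2544, 312)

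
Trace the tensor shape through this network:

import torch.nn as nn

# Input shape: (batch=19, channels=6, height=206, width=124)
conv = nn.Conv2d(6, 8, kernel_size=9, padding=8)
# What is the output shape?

Input shape: (19, 6, 206, 124)
Output shape: (19, 8, 214, 132)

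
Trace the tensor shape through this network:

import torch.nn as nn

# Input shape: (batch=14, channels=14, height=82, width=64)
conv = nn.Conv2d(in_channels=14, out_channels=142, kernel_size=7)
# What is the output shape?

Input shape: (14, 14, 82, 64)
Output shape: (14, 142, 76, 58)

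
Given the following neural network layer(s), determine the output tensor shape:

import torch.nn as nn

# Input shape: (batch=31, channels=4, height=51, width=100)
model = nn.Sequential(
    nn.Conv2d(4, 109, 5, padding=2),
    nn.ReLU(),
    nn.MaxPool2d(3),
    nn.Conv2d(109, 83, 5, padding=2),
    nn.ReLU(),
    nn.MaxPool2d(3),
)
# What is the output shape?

Input shape: (31, 4, 51, 100)
  -> after first Conv2d: (31, 109, 51, 100)
  -> after first MaxPool2d: (31, 109, 17, 33)
  -> after second Conv2d: (31, 83, 17, 33)
Output shape: (31, 83, 5, 11)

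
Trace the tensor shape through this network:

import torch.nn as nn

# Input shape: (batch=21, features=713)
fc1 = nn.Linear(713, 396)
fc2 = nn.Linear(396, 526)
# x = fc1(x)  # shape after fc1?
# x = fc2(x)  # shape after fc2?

Input shape: (21, 713)
  -> after fc1: (21, 396)
Output shape: (21, 526)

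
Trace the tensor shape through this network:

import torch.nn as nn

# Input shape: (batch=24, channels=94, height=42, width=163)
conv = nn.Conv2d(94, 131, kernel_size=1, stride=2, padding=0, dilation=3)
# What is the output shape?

Input shape: (24, 94, 42, 163)
Output shape: (24, 131, 21, 82)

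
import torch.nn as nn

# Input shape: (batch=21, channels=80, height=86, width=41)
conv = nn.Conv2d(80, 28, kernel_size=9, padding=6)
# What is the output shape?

Input shape: (21, 80, 86, 41)
Output shape: (21, 28, 90, 45)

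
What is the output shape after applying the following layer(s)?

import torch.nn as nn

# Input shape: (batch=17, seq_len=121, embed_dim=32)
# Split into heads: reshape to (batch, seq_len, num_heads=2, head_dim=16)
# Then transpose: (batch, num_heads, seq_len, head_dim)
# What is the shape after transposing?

Input shape: (17, 121, 32)
  -> after reshape: (17, 121, 2, 16)
Output shape: (17, 2, 121, 16)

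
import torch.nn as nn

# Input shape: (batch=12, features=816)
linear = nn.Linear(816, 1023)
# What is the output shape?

Input shape: (12, 816)
Output shape: (12, 1023)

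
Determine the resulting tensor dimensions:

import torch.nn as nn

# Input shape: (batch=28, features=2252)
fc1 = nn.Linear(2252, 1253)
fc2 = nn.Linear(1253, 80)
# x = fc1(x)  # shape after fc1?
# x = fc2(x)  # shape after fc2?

Input shape: (28, 2252)
  -> after fc1: (28, 1253)
Output shape: (28, 80)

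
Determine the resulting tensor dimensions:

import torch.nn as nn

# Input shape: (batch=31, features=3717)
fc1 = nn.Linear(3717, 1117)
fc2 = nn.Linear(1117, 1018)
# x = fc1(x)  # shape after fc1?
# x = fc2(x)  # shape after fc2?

Input shape: (31, 3717)
  -> after fc1: (31, 1117)
Output shape: (31, 1018)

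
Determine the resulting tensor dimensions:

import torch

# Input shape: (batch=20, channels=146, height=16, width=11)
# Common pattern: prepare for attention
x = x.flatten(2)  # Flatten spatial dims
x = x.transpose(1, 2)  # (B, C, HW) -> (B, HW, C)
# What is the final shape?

Input shape: (20, 146, 16, 11)
  -> after flatten(2): (20, 146, 176)
Output shape: (20, 176, 146)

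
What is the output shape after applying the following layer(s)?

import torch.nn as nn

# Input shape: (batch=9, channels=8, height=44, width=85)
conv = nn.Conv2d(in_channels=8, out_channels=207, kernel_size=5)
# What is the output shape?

Input shape: (9, 8, 44, 85)
Output shape: (9, 207, 40, 81)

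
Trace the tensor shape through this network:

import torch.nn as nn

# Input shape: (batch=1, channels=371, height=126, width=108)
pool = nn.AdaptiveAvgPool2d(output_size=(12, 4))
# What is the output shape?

Input shape: (1, 371, 126, 108)
Output shape: (1, 371, 12, 4)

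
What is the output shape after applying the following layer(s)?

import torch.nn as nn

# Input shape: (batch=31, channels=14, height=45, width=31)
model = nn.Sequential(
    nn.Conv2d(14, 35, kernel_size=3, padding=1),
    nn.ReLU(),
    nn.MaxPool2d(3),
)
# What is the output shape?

Input shape: (31, 14, 45, 31)
  -> after Conv2d: (31, 35, 45, 31)
  -> after ReLU: (31, 35, 45, 31)
Output shape: (31, 35, 15, 10)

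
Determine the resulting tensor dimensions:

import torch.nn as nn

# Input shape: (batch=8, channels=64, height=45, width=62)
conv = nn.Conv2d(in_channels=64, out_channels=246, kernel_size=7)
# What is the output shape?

Input shape: (8, 64, 45, 62)
Output shape: (8, 246, 39, 56)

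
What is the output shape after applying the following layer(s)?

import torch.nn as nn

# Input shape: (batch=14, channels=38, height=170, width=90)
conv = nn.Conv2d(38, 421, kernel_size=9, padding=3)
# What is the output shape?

Input shape: (14, 38, 170, 90)
Output shape: (14, 421, 168, 88)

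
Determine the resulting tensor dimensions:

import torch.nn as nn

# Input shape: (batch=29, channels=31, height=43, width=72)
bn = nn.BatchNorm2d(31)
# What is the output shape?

Input shape: (29, 31, 43, 72)
Output shape: (29, 31, 43, 72)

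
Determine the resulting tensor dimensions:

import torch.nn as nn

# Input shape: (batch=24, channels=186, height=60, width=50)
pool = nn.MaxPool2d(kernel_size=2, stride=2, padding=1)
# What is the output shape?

Input shape: (24, 186, 60, 50)
Output shape: (24, 186, 31, 26)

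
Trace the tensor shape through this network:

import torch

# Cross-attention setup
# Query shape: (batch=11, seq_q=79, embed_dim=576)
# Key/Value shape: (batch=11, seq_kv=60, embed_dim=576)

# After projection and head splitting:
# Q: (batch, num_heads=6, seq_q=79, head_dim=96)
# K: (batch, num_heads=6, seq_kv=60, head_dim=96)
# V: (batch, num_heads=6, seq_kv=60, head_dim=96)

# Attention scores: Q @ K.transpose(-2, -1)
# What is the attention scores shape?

Input shape: (11, 79, 576)
Output shape: (11, 6, 79, 60)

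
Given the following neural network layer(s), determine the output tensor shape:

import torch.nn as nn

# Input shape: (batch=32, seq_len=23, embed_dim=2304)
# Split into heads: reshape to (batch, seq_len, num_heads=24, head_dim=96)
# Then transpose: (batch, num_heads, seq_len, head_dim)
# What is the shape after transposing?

Input shape: (32, 23, 2304)
  -> after reshape: (32, 23, 24, 96)
Output shape: (32, 24, 23, 96)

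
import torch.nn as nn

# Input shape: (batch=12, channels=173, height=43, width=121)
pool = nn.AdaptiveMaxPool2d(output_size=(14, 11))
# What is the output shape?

Input shape: (12, 173, 43, 121)
Output shape: (12, 173, 14, 11)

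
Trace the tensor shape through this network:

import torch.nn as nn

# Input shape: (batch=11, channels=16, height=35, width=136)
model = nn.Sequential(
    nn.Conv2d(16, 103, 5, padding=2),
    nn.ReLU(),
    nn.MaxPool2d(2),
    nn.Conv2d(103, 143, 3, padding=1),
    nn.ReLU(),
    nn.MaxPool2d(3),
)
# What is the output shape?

Input shape: (11, 16, 35, 136)
  -> after first Conv2d: (11, 103, 35, 136)
  -> after first MaxPool2d: (11, 103, 17, 68)
  -> after second Conv2d: (11, 143, 17, 68)
Output shape: (11, 143, 5, 22)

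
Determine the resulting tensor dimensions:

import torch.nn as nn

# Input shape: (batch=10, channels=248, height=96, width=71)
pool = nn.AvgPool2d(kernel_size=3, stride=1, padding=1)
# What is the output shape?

Input shape: (10, 248, 96, 71)
Output shape: (10, 248, 96, 71)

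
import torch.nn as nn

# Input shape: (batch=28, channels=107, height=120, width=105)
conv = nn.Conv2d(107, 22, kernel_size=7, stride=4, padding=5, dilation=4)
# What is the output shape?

Input shape: (28, 107, 120, 105)
Output shape: (28, 22, 27, 23)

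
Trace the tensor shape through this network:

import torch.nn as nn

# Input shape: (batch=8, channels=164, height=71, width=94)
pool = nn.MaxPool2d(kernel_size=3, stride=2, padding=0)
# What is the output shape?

Input shape: (8, 164, 71, 94)
Output shape: (8, 164, 35, 46)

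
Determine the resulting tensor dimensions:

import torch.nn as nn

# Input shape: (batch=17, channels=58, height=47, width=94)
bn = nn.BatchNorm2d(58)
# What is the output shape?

Input shape: (17, 58, 47, 94)
Output shape: (17, 58, 47, 94)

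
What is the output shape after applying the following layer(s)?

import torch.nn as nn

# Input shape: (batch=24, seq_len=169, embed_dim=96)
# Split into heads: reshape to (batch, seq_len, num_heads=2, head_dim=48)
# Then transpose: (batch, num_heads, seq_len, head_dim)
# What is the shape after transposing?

Input shape: (24, 169, 96)
  -> after reshape: (24, 169, 2, 48)
Output shape: (24, 2, 169, 48)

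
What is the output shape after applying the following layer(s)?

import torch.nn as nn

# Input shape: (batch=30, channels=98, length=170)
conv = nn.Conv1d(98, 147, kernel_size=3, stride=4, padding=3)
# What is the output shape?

Input shape: (30, 98, 170)
Output shape: (30, 147, 44)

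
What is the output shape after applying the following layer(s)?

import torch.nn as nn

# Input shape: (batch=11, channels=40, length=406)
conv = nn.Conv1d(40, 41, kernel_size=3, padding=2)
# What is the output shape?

Input shape: (11, 40, 406)
Output shape: (11, 41, 408)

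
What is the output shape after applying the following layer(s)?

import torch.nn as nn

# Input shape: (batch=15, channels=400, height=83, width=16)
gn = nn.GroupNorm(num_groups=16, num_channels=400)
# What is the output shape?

Input shape: (15, 400, 83, 16)
Output shape: (15, 400, 83, 16)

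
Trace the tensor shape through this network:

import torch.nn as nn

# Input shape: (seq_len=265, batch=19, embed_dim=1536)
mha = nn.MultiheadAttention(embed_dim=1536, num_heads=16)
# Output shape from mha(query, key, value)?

Input shape: (265, 19, 1536)
Output shape: (265, 19, 1536)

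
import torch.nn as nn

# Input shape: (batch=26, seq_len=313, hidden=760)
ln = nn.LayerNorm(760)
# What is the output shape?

Input shape: (26, 313, 760)
Output shape: (26, 313, 760)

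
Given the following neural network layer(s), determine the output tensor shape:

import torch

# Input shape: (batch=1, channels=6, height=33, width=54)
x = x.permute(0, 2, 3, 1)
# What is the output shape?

Input shape: (1, 6, 33, 54)
Output shape: (1, 33, 54, 6)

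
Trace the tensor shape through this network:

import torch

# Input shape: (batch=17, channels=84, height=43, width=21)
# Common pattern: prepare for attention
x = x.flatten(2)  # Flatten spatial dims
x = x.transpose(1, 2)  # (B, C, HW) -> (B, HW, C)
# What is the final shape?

Input shape: (17, 84, 43, 21)
  -> after flatten(2): (17, 84, 903)
Output shape: (17, 903, 84)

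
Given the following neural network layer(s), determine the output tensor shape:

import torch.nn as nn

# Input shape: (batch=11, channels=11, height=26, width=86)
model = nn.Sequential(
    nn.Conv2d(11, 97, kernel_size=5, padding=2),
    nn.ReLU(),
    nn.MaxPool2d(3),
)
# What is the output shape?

Input shape: (11, 11, 26, 86)
  -> after Conv2d: (11, 97, 26, 86)
  -> after ReLU: (11, 97, 26, 86)
Output shape: (11, 97, 8, 28)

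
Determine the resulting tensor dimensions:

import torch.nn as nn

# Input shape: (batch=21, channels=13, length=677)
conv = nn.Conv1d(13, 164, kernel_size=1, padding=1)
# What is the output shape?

Input shape: (21, 13, 677)
Output shape: (21, 164, 679)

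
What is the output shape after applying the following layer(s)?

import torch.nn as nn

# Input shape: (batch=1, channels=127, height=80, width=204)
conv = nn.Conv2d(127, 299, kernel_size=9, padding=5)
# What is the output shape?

Input shape: (1, 127, 80, 204)
Output shape: (1, 299, 82, 206)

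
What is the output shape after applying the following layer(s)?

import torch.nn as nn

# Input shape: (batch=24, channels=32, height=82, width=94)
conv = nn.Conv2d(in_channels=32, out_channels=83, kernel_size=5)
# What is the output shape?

Input shape: (24, 32, 82, 94)
Output shape: (24, 83, 78, 90)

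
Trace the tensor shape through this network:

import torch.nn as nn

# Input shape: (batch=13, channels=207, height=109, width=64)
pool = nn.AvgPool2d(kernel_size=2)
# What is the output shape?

Input shape: (13, 207, 109, 64)
Output shape: (13, 207, 54, 32)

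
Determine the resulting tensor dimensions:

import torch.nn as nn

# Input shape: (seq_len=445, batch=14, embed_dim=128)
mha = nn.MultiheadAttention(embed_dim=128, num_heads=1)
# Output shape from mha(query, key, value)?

Input shape: (445, 14, 128)
Output shape: (445, 14, 128)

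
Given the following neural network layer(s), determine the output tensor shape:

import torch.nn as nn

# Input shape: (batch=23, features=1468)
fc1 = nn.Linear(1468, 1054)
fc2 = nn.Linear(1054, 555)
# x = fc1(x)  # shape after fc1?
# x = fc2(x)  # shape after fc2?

Input shape: (23, 1468)
  -> after fc1: (23, 1054)
Output shape: (23, 555)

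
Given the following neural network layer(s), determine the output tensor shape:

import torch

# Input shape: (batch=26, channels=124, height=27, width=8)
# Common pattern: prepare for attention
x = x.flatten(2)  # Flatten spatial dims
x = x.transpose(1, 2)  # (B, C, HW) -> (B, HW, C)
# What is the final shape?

Input shape: (26, 124, 27, 8)
  -> after flatten(2): (26, 124, 216)
Output shape: (26, 216, 124)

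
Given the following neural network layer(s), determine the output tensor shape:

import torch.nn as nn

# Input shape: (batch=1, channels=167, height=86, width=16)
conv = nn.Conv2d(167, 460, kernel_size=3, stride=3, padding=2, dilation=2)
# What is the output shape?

Input shape: (1, 167, 86, 16)
Output shape: (1, 460, 29, 6)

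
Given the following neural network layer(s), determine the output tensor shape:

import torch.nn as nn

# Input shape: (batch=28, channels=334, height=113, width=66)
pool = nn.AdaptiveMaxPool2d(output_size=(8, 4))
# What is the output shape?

Input shape: (28, 334, 113, 66)
Output shape: (28, 334, 8, 4)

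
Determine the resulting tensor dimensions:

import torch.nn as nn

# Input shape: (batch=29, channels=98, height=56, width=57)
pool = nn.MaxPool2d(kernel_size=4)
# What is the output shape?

Input shape: (29, 98, 56, 57)
Output shape: (29, 98, 14, 14)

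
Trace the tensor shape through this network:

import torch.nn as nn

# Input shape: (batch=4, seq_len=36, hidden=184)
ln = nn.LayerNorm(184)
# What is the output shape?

Input shape: (4, 36, 184)
Output shape: (4, 36, 184)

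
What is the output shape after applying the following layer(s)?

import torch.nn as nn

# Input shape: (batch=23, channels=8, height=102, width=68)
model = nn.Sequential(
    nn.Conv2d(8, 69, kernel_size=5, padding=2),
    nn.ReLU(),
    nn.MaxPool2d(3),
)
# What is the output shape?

Input shape: (23, 8, 102, 68)
  -> after Conv2d: (23, 69, 102, 68)
  -> after ReLU: (23, 69, 102, 68)
Output shape: (23, 69, 34, 22)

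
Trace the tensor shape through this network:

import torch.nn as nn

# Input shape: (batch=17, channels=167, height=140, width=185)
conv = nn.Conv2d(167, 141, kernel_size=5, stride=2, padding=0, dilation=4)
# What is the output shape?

Input shape: (17, 167, 140, 185)
Output shape: (17, 141, 62, 85)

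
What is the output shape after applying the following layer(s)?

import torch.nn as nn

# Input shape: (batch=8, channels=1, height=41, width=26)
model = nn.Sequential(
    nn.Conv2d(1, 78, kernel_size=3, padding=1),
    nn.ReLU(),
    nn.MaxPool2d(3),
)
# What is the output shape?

Input shape: (8, 1, 41, 26)
  -> after Conv2d: (8, 78, 41, 26)
  -> after ReLU: (8, 78, 41, 26)
Output shape: (8, 78, 13, 8)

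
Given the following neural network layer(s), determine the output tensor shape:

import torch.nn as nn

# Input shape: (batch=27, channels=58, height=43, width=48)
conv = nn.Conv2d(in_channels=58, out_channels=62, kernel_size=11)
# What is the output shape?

Input shape: (27, 58, 43, 48)
Output shape: (27, 62, 33, 38)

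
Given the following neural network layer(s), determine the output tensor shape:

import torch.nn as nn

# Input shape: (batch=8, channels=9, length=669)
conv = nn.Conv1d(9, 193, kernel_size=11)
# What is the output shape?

Input shape: (8, 9, 669)
Output shape: (8, 193, 659)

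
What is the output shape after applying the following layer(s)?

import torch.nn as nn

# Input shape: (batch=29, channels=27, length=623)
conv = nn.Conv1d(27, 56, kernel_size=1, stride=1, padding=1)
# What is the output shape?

Input shape: (29, 27, 623)
Output shape: (29, 56, 625)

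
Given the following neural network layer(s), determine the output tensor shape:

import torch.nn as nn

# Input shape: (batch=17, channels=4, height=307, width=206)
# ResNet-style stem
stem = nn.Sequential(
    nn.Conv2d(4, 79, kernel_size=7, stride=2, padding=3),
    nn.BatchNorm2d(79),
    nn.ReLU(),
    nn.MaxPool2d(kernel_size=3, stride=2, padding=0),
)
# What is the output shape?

Input shape: (17, 4, 307, 206)
  -> after Conv2d 7x7 stride=2: (17, 79, 154, 103)
Output shape: (17, 79, 76, 51)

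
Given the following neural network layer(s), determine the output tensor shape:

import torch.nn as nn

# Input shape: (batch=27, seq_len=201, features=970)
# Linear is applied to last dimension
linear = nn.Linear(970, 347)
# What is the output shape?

Input shape: (27, 201, 970)
Output shape: (27, 201, 347)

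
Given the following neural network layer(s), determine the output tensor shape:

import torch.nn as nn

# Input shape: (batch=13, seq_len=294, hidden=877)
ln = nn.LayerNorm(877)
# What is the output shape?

Input shape: (13, 294, 877)
Output shape: (13, 294, 877)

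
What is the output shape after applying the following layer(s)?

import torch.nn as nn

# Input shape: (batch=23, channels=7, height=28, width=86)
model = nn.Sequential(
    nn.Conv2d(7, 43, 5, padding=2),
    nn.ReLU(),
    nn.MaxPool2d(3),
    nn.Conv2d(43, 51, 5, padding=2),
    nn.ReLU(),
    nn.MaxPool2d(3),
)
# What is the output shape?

Input shape: (23, 7, 28, 86)
  -> after first Conv2d: (23, 43, 28, 86)
  -> after first MaxPool2d: (23, 43, 9, 28)
  -> after second Conv2d: (23, 51, 9, 28)
Output shape: (23, 51, 3, 9)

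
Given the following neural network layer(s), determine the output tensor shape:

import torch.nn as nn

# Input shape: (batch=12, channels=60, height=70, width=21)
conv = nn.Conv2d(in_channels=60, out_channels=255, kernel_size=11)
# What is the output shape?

Input shape: (12, 60, 70, 21)
Output shape: (12, 255, 60, 11)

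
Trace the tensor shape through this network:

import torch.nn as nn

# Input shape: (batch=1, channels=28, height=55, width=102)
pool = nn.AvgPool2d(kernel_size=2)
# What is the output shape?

Input shape: (1, 28, 55, 102)
Output shape: (1, 28, 27, 51)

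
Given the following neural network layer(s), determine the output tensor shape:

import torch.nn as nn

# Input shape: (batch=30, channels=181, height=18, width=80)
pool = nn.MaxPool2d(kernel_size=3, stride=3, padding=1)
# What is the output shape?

Input shape: (30, 181, 18, 80)
Output shape: (30, 181, 6, 27)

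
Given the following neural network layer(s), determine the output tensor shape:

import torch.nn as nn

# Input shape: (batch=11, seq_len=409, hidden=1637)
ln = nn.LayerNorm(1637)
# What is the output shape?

Input shape: (11, 409, 1637)
Output shape: (11, 409, 1637)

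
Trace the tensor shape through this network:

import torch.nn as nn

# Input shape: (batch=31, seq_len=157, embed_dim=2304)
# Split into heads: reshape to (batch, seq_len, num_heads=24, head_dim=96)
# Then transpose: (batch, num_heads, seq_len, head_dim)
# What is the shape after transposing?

Input shape: (31, 157, 2304)
  -> after reshape: (31, 157, 24, 96)
Output shape: (31, 24, 157, 96)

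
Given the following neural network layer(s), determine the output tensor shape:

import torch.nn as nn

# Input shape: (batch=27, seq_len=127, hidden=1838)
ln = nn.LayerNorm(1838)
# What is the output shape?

Input shape: (27, 127, 1838)
Output shape: (27, 127, 1838)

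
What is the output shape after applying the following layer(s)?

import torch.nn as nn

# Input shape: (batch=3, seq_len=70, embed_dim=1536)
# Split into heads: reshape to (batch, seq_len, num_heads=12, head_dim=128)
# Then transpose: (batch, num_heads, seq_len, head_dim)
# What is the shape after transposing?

Input shape: (3, 70, 1536)
  -> after reshape: (3, 70, 12, 128)
Output shape: (3, 12, 70, 128)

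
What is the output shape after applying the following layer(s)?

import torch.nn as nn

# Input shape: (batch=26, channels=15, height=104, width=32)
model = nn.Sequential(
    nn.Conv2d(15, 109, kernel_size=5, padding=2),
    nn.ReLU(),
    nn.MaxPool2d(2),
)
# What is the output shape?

Input shape: (26, 15, 104, 32)
  -> after Conv2d: (26, 109, 104, 32)
  -> after ReLU: (26, 109, 104, 32)
Output shape: (26, 109, 52, 16)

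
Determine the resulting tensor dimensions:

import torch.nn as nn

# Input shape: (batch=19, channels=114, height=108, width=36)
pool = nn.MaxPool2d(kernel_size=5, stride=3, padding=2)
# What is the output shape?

Input shape: (19, 114, 108, 36)
Output shape: (19, 114, 36, 12)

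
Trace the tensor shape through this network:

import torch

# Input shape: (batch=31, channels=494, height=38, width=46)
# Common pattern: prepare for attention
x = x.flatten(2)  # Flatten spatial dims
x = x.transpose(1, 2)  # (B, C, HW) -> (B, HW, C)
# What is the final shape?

Input shape: (31, 494, 38, 46)
  -> after flatten(2): (31, 494, 1748)
Output shape: (31, 1748, 494)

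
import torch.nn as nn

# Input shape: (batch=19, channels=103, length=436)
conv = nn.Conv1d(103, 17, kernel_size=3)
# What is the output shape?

Input shape: (19, 103, 436)
Output shape: (19, 17, 434)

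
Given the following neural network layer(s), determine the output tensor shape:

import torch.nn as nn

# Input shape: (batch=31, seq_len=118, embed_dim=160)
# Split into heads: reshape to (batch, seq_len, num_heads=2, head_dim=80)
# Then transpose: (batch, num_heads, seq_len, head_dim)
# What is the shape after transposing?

Input shape: (31, 118, 160)
  -> after reshape: (31, 118, 2, 80)
Output shape: (31, 2, 118, 80)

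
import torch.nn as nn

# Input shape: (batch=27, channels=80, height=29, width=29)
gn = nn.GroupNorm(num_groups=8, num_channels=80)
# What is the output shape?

Input shape: (27, 80, 29, 29)
Output shape: (27, 80, 29, 29)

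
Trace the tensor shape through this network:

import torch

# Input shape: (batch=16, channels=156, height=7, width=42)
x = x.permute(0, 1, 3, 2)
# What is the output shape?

Input shape: (16, 156, 7, 42)
Output shape: (16, 156, 42, 7)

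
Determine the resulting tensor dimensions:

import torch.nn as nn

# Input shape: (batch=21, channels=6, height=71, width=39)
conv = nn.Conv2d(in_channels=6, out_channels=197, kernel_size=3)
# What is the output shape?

Input shape: (21, 6, 71, 39)
Output shape: (21, 197, 69, 37)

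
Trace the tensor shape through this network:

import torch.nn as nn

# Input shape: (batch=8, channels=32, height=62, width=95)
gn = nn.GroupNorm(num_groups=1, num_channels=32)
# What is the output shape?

Input shape: (8, 32, 62, 95)
Output shape: (8, 32, 62, 95)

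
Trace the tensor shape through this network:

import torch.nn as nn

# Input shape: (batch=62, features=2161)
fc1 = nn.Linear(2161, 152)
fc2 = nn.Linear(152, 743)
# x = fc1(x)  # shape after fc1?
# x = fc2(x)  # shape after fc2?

Input shape: (62, 2161)
  -> after fc1: (62, 152)
Output shape: (62, 743)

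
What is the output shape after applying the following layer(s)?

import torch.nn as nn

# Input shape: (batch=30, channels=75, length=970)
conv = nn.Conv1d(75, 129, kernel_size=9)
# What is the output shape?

Input shape: (30, 75, 970)
Output shape: (30, 129, 962)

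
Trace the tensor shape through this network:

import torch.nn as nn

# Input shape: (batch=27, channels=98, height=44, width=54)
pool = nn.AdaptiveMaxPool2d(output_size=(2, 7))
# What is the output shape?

Input shape: (27, 98, 44, 54)
Output shape: (27, 98, 2, 7)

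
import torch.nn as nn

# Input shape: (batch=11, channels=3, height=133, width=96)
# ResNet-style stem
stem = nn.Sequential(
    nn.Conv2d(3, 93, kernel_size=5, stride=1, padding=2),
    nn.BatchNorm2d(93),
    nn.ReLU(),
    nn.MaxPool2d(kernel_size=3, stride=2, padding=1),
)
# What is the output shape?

Input shape: (11, 3, 133, 96)
  -> after Conv2d 5x5 stride=1: (11, 93, 133, 96)
Output shape: (11, 93, 67, 48)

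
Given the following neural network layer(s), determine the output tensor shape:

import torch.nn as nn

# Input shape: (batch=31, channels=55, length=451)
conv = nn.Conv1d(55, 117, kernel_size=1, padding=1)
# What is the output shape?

Input shape: (31, 55, 451)
Output shape: (31, 117, 453)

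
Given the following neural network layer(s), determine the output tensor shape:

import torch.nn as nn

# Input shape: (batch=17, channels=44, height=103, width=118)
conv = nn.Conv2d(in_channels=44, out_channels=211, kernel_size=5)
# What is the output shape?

Input shape: (17, 44, 103, 118)
Output shape: (17, 211, 99, 114)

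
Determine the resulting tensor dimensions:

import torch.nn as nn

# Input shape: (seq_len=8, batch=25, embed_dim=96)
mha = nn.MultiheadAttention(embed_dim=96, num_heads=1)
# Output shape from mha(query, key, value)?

Input shape: (8, 25, 96)
Output shape: (8, 25, 96)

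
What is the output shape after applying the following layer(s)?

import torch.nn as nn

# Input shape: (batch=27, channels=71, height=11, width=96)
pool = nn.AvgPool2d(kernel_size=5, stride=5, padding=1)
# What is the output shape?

Input shape: (27, 71, 11, 96)
Output shape: (27, 71, 2, 19)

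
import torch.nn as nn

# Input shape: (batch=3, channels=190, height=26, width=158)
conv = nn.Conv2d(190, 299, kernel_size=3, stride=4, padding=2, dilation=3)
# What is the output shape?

Input shape: (3, 190, 26, 158)
Output shape: (3, 299, 6, 39)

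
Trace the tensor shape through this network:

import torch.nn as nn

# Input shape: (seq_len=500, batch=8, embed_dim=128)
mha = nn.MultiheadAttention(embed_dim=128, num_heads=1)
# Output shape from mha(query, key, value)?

Input shape: (500, 8, 128)
Output shape: (500, 8, 128)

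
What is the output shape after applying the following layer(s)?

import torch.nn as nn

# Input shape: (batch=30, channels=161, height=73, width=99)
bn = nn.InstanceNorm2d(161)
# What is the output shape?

Input shape: (30, 161, 73, 99)
Output shape: (30, 161, 73, 99)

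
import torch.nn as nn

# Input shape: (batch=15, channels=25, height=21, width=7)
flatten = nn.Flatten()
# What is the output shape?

Input shape: (15, 25, 21, 7)
Output shape: (15, 3675)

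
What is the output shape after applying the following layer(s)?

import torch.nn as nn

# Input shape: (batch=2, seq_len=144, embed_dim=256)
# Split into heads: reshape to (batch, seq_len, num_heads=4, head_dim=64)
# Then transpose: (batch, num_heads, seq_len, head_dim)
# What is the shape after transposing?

Input shape: (2, 144, 256)
  -> after reshape: (2, 144, 4, 64)
Output shape: (2, 4, 144, 64)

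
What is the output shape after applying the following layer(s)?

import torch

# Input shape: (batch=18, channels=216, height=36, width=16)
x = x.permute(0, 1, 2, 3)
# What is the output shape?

Input shape: (18, 216, 36, 16)
Output shape: (18, 216, 36, 16)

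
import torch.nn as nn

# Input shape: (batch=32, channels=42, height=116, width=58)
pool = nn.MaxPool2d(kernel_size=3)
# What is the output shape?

Input shape: (32, 42, 116, 58)
Output shape: (32, 42, 38, 19)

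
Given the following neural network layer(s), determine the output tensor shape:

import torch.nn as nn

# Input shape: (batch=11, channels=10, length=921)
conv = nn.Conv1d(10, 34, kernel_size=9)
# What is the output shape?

Input shape: (11, 10, 921)
Output shape: (11, 34, 913)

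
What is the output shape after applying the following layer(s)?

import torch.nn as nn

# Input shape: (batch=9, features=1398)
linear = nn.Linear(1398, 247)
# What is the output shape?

Input shape: (9, 1398)
Output shape: (9, 247)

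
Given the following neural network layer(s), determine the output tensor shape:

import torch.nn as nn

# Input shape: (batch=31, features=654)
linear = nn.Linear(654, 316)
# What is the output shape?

Input shape: (31, 654)
Output shape: (31, 316)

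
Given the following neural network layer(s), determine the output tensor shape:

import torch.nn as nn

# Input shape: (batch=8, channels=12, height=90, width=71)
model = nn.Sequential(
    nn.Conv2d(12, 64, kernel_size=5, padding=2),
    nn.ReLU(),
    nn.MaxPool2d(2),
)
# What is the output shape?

Input shape: (8, 12, 90, 71)
  -> after Conv2d: (8, 64, 90, 71)
  -> after ReLU: (8, 64, 90, 71)
Output shape: (8, 64, 45, 35)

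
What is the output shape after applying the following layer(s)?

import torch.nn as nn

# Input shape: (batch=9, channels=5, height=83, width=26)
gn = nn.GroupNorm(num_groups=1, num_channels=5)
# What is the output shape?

Input shape: (9, 5, 83, 26)
Output shape: (9, 5, 83, 26)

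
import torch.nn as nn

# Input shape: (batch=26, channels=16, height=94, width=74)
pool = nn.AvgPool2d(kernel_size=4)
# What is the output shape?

Input shape: (26, 16, 94, 74)
Output shape: (26, 16, 23, 18)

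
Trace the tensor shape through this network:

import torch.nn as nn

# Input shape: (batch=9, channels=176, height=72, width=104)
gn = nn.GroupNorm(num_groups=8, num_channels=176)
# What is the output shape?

Input shape: (9, 176, 72, 104)
Output shape: (9, 176, 72, 104)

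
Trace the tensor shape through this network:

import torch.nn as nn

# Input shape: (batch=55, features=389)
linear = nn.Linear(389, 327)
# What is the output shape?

Input shape: (55, 389)
Output shape: (55, 327)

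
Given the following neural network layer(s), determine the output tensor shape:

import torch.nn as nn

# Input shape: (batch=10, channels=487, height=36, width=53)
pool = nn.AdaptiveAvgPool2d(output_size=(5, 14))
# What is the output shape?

Input shape: (10, 487, 36, 53)
Output shape: (10, 487, 5, 14)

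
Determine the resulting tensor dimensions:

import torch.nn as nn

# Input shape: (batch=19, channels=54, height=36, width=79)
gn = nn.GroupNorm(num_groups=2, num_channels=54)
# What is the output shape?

Input shape: (19, 54, 36, 79)
Output shape: (19, 54, 36, 79)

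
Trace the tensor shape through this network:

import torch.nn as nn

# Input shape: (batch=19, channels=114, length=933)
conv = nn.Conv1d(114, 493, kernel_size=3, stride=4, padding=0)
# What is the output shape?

Input shape: (19, 114, 933)
Output shape: (19, 493, 233)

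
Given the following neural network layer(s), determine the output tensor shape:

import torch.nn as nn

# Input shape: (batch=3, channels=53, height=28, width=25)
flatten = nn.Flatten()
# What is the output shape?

Input shape: (3, 53, 28, 25)
Output shape: (3, 37100)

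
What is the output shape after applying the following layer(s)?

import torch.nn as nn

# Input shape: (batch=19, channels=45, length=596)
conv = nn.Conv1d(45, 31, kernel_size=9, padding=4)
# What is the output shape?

Input shape: (19, 45, 596)
Output shape: (19, 31, 596)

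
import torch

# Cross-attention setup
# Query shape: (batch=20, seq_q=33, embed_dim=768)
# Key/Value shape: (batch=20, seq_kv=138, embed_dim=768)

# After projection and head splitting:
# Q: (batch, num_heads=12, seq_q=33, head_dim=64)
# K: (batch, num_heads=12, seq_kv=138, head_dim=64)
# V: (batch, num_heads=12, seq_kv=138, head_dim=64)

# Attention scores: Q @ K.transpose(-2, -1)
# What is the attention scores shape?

Input shape: (20, 33, 768)
Output shape: (20, 12, 33, 138)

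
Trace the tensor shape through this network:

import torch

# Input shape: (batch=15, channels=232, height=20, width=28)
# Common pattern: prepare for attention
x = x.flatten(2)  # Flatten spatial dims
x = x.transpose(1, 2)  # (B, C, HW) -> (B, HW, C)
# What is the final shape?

Input shape: (15, 232, 20, 28)
  -> after flatten(2): (15, 232, 560)
Output shape: (15, 560, 232)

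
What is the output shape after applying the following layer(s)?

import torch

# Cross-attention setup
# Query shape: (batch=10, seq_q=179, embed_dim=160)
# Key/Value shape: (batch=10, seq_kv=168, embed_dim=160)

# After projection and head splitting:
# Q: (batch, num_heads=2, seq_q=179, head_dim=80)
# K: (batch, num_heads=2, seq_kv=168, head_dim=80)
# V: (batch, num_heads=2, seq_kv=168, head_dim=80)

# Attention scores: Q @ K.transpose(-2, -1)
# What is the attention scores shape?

Input shape: (10, 179, 160)
Output shape: (10, 2, 179, 168)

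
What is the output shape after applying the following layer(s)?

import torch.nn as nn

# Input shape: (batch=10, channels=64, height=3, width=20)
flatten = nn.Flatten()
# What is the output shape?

Input shape: (10, 64, 3, 20)
Output shape: (10, 3840)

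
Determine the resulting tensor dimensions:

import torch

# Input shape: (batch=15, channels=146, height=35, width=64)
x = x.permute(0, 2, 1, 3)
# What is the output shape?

Input shape: (15, 146, 35, 64)
Output shape: (15, 35, 146, 64)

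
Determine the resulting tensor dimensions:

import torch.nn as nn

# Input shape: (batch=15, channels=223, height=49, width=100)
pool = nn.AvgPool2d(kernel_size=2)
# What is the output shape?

Input shape: (15, 223, 49, 100)
Output shape: (15, 223, 24, 50)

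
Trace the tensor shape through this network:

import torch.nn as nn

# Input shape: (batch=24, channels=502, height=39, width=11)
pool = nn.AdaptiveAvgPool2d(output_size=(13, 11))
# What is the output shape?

Input shape: (24, 502, 39, 11)
Output shape: (24, 502, 13, 11)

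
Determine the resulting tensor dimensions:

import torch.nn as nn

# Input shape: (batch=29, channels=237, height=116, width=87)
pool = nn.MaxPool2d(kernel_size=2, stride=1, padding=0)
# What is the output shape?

Input shape: (29, 237, 116, 87)
Output shape: (29, 237, 115, 86)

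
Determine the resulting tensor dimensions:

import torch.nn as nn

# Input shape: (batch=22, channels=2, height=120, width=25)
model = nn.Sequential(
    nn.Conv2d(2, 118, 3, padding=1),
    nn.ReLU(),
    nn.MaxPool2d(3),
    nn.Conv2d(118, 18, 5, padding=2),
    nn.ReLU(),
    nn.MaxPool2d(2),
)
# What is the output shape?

Input shape: (22, 2, 120, 25)
  -> after first Conv2d: (22, 118, 120, 25)
  -> after first MaxPool2d: (22, 118, 40, 8)
  -> after second Conv2d: (22, 18, 40, 8)
Output shape: (22, 18, 20, 4)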